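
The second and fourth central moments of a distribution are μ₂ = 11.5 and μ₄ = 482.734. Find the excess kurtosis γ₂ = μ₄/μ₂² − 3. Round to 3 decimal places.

μ₂² = 11.5² = 132.25000
μ₄/μ₂² = 482.734 / 132.25000 = 3.65016
γ₂ = 3.65016 − 3 ≈ 0.650

0.650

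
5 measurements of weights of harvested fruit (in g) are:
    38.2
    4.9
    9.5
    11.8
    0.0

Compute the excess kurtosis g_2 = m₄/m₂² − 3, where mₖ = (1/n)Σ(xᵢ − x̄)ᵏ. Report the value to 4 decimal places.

x̄ = 12.8800
Σ(xᵢ − x̄)² = 883.2680 ⇒ m₂ = 176.65360
Σ(xᵢ − x̄)⁴ = 442720.3100 ⇒ m₄ = 88544.06200
m₂² = 31206.49439
g_2 = m₄/m₂² − 3 = 2.83736 − 3 ≈ -0.1626

-0.1626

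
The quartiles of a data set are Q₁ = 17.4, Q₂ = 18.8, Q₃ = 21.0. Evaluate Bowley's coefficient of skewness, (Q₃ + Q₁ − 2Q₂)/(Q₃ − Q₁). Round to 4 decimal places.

0.2222

numerator: Q₃ + Q₁ − 2Q₂ = 21.0 + 17.4 − 2×18.8 = 0.8000
denominator: Q₃ − Q₁ = 21.0 − 17.4 = 3.6000
Bowley skewness = 0.8000 / 3.6000 ≈ 0.2222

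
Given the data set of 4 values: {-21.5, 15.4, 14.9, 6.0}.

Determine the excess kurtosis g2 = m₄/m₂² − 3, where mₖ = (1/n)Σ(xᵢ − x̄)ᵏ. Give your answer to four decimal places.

-0.8509

x̄ = 3.7000
Σ(xᵢ − x̄)² = 902.6600 ⇒ m₂ = 225.66500
Σ(xᵢ − x̄)⁴ = 437777.8514 ⇒ m₄ = 109444.46285
m₂² = 50924.69223
g2 = m₄/m₂² − 3 = 2.14914 − 3 ≈ -0.8509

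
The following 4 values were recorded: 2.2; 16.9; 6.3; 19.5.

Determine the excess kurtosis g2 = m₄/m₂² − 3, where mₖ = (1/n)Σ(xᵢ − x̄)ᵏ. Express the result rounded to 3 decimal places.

-1.784

x̄ = 11.2250
Σ(xᵢ − x̄)² = 206.3875 ⇒ m₂ = 51.59687
Σ(xᵢ − x̄)⁴ = 12948.6532 ⇒ m₄ = 3237.16329
m₂² = 2662.23751
g2 = m₄/m₂² − 3 = 1.21596 − 3 ≈ -1.784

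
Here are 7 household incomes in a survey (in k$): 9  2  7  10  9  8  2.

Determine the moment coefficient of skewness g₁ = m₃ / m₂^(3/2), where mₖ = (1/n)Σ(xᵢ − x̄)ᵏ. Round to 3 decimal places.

-0.707

x̄ = (9 + 2 + 7 + 10 + 9 + 8 + 2) / 7 = 6.7143
deviations (xᵢ − x̄): 2.2857, -4.7143, 0.2857, 3.2857, 2.2857, 1.2857, -4.7143
Σ(xᵢ − x̄)² = 67.4286 ⇒ m₂ = 67.4286/7 = 9.63265
Σ(xᵢ − x̄)³ = -148.0408 ⇒ m₃ = -148.0408/7 = -21.14869
m₂^(3/2) = 9.63265^(1.5) = 29.89640
g₁ = m₃ / m₂^(3/2) = -21.14869 / 29.89640 ≈ -0.707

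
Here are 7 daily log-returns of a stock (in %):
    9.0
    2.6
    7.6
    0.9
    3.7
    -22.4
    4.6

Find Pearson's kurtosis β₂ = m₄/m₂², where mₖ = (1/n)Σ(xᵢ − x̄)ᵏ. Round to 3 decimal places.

x̄ = 0.8571
Σ(xᵢ − x̄)² = 677.7971 ⇒ m₂ = 96.82816
Σ(xᵢ − x̄)⁴ = 299301.5343 ⇒ m₄ = 42757.36205
m₂² = 9375.69320
β₂ = m₄/m₂² = 42757.36205 / 9375.69320 ≈ 4.560

4.560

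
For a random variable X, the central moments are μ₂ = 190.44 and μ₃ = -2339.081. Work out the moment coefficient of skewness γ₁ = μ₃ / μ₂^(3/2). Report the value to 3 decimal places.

-0.890

σ = √μ₂ = √190.44 = 13.80000
σ³ = μ₂^(3/2) = 2628.07200
γ₁ = μ₃/σ³ = -2339.081 / 2628.07200 ≈ -0.890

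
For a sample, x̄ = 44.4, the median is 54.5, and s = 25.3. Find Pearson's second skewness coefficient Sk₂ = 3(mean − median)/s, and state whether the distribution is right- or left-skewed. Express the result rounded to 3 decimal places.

Sk₂ = 3(44.4 − 54.5) / 25.3 = 3 × -10.1000 / 25.3
    = -30.3000 / 25.3 ≈ -1.198
Sk₂ < 0 ⇒ mean < median ⇒ left-skewed (negative skew).

-1.198, left-skewed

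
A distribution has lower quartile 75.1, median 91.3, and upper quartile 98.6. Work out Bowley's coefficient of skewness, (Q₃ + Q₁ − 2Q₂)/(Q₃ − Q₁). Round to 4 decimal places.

-0.3787

numerator: Q₃ + Q₁ − 2Q₂ = 98.6 + 75.1 − 2×91.3 = -8.9000
denominator: Q₃ − Q₁ = 98.6 − 75.1 = 23.5000
Bowley skewness = -8.9000 / 23.5000 ≈ -0.3787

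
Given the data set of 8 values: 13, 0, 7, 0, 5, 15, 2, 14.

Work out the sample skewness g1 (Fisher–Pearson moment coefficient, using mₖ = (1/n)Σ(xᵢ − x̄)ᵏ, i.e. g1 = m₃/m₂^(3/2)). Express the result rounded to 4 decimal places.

0.1554

x̄ = (13 + 0 + 7 + 0 + 5 + 15 + 2 + 14) / 8 = 7.0000
deviations (xᵢ − x̄): 6.0000, -7.0000, 0.0000, -7.0000, -2.0000, 8.0000, -5.0000, 7.0000
Σ(xᵢ − x̄)² = 276.0000 ⇒ m₂ = 276.0000/8 = 34.50000
Σ(xᵢ − x̄)³ = 252.0000 ⇒ m₃ = 252.0000/8 = 31.50000
m₂^(3/2) = 34.50000^(1.5) = 202.64162
g1 = m₃ / m₂^(3/2) = 31.50000 / 202.64162 ≈ 0.1554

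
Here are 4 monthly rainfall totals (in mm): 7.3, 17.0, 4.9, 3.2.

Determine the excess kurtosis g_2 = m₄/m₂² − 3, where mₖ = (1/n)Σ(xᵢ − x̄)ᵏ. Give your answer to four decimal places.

-0.8628

x̄ = 8.1000
Σ(xᵢ − x̄)² = 114.1000 ⇒ m₂ = 28.52500
Σ(xᵢ − x̄)⁴ = 6955.9714 ⇒ m₄ = 1738.99285
m₂² = 813.67563
g_2 = m₄/m₂² − 3 = 2.13721 − 3 ≈ -0.8628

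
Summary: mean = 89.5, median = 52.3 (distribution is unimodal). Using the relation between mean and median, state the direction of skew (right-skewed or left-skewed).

mean − median = 89.5 − 52.3 = 37.2
mean > median ⇒ the longer tail is on the right ⇒ right-skewed (positively skewed).

right-skewed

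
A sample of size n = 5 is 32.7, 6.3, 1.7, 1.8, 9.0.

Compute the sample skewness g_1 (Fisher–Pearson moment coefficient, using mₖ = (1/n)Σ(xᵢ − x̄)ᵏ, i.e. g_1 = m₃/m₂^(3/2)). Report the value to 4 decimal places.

x̄ = (32.7 + 6.3 + 1.7 + 1.8 + 9.0) / 5 = 10.3000
deviations (xᵢ − x̄): 22.4000, -4.0000, -8.6000, -8.5000, -1.3000
Σ(xᵢ − x̄)² = 665.6600 ⇒ m₂ = 665.6600/5 = 133.13200
Σ(xᵢ − x̄)³ = 9923.0460 ⇒ m₃ = 9923.0460/5 = 1984.60920
m₂^(3/2) = 133.13200^(1.5) = 1536.11484
g_1 = m₃ / m₂^(3/2) = 1984.60920 / 1536.11484 ≈ 1.2920

1.2920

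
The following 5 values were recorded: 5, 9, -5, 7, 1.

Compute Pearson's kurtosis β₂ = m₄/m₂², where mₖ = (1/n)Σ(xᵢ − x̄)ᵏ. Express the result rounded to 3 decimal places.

2.032

x̄ = 3.4000
Σ(xᵢ − x̄)² = 123.2000 ⇒ m₂ = 24.64000
Σ(xᵢ − x̄)⁴ = 6169.8560 ⇒ m₄ = 1233.97120
m₂² = 607.12960
β₂ = m₄/m₂² = 1233.97120 / 607.12960 ≈ 2.032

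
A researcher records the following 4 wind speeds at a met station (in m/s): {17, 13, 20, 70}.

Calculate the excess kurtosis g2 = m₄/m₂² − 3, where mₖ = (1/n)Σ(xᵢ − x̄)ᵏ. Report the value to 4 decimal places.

-0.6963

x̄ = 30.0000
Σ(xᵢ − x̄)² = 2158.0000 ⇒ m₂ = 539.50000
Σ(xᵢ − x̄)⁴ = 2682082.0000 ⇒ m₄ = 670520.50000
m₂² = 291060.25000
g2 = m₄/m₂² − 3 = 2.30372 − 3 ≈ -0.6963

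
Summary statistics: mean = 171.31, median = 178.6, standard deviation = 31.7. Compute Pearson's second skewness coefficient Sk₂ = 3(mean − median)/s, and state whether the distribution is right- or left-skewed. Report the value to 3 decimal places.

Sk₂ = 3(171.31 − 178.6) / 31.7 = 3 × -7.2900 / 31.7
    = -21.8700 / 31.7 ≈ -0.690
Sk₂ < 0 ⇒ mean < median ⇒ left-skewed (negative skew).

-0.690, left-skewed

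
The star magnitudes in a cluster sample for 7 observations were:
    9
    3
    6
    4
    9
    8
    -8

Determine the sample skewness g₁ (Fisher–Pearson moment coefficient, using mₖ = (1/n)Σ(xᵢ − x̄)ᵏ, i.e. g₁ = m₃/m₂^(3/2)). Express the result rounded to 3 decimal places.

-1.425

x̄ = (9 + 3 + 6 + 4 + 9 + 8 - 8) / 7 = 4.4286
deviations (xᵢ − x̄): 4.5714, -1.4286, 1.5714, -0.4286, 4.5714, 3.5714, -12.4286
Σ(xᵢ − x̄)² = 213.7143 ⇒ m₂ = 213.7143/7 = 30.53061
Σ(xᵢ − x̄)³ = -1682.3265 ⇒ m₃ = -1682.3265/7 = -240.33236
m₂^(3/2) = 30.53061^(1.5) = 168.69541
g₁ = m₃ / m₂^(3/2) = -240.33236 / 168.69541 ≈ -1.425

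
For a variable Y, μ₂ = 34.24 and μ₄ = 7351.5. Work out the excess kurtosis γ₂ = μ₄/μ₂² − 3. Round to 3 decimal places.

μ₂² = 34.24² = 1172.37760
μ₄/μ₂² = 7351.5 / 1172.37760 = 6.27059
γ₂ = 6.27059 − 3 ≈ 3.271

3.271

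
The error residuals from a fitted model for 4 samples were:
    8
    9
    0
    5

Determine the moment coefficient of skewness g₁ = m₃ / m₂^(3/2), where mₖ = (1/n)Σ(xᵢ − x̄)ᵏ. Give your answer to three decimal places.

x̄ = (8 + 9 + 0 + 5) / 4 = 5.5000
deviations (xᵢ − x̄): 2.5000, 3.5000, -5.5000, -0.5000
Σ(xᵢ − x̄)² = 49.0000 ⇒ m₂ = 49.0000/4 = 12.25000
Σ(xᵢ − x̄)³ = -108.0000 ⇒ m₃ = -108.0000/4 = -27.00000
m₂^(3/2) = 12.25000^(1.5) = 42.87500
g₁ = m₃ / m₂^(3/2) = -27.00000 / 42.87500 ≈ -0.630

-0.630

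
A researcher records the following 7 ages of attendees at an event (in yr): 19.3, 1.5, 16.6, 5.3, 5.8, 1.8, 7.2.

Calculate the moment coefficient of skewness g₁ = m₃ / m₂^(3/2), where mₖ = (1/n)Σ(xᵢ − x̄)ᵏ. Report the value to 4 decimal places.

0.7034

x̄ = (19.3 + 1.5 + 16.6 + 5.3 + 5.8 + 1.8 + 7.2) / 7 = 8.2143
deviations (xᵢ − x̄): 11.0857, -6.7143, 8.3857, -2.9143, -2.4143, -6.4143, -1.0143
Σ(xᵢ − x̄)² = 294.7886 ⇒ m₂ = 294.7886/7 = 42.11265
Σ(xᵢ − x̄)³ = 1345.5812 ⇒ m₃ = 1345.5812/7 = 192.22588
m₂^(3/2) = 42.11265^(1.5) = 273.28696
g₁ = m₃ / m₂^(3/2) = 192.22588 / 273.28696 ≈ 0.7034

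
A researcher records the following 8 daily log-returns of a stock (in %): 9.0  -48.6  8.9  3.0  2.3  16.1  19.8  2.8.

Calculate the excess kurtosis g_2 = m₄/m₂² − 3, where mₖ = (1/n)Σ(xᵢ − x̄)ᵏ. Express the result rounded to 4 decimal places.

x̄ = 1.6625
Σ(xᵢ − x̄)² = 3173.4388 ⇒ m₂ = 396.67984
Σ(xᵢ − x̄)⁴ = 6539603.0563 ⇒ m₄ = 817450.38204
m₂² = 157354.89844
g_2 = m₄/m₂² − 3 = 5.19495 − 3 ≈ 2.1949

2.1949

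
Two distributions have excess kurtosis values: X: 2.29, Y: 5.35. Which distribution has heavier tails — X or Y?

Y

Higher excess kurtosis ⇒ heavier tails relative to the normal distribution.
2.29 vs 5.35: the larger is 5.35, so Y has heavier tails.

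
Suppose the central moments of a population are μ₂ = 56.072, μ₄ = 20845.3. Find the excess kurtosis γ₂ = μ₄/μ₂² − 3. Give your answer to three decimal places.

3.630

μ₂² = 56.072² = 3144.06918
μ₄/μ₂² = 20845.3 / 3144.06918 = 6.63004
γ₂ = 6.63004 − 3 ≈ 3.630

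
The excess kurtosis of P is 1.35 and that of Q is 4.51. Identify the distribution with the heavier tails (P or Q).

Q

Higher excess kurtosis ⇒ heavier tails relative to the normal distribution.
1.35 vs 4.51: the larger is 4.51, so Q has heavier tails.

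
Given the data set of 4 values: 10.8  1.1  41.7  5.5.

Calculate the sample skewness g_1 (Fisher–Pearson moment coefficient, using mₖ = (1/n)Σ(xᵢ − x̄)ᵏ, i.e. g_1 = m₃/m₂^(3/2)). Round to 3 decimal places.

x̄ = (10.8 + 1.1 + 41.7 + 5.5) / 4 = 14.7750
deviations (xᵢ − x̄): -3.9750, -13.6750, 26.9250, -9.2750
Σ(xᵢ − x̄)² = 1013.7875 ⇒ m₂ = 1013.7875/4 = 253.44688
Σ(xᵢ − x̄)³ = 16101.4331 ⇒ m₃ = 16101.4331/4 = 4025.35828
m₂^(3/2) = 253.44688^(1.5) = 4034.87803
g_1 = m₃ / m₂^(3/2) = 4025.35828 / 4034.87803 ≈ 0.998

0.998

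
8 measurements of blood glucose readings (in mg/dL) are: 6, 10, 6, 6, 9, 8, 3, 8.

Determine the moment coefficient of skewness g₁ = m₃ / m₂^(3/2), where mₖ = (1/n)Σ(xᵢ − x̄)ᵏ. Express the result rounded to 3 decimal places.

x̄ = (6 + 10 + 6 + 6 + 9 + 8 + 3 + 8) / 8 = 7.0000
deviations (xᵢ − x̄): -1.0000, 3.0000, -1.0000, -1.0000, 2.0000, 1.0000, -4.0000, 1.0000
Σ(xᵢ − x̄)² = 34.0000 ⇒ m₂ = 34.0000/8 = 4.25000
Σ(xᵢ − x̄)³ = -30.0000 ⇒ m₃ = -30.0000/8 = -3.75000
m₂^(3/2) = 4.25000^(1.5) = 8.76160
g₁ = m₃ / m₂^(3/2) = -3.75000 / 8.76160 ≈ -0.428

-0.428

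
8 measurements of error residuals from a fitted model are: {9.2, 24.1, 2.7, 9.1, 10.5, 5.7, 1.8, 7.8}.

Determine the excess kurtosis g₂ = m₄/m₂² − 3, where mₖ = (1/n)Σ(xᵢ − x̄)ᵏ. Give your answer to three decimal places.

1.155

x̄ = 8.8625
Σ(xᵢ − x̄)² = 334.0188 ⇒ m₂ = 41.75234
Σ(xᵢ − x̄)⁴ = 57946.8268 ⇒ m₄ = 7243.35335
m₂² = 1743.25821
g₂ = m₄/m₂² − 3 = 4.15507 − 3 ≈ 1.155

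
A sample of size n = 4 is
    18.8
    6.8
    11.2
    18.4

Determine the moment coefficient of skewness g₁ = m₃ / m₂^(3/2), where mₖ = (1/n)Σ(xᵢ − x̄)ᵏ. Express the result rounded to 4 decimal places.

x̄ = (18.8 + 6.8 + 11.2 + 18.4) / 4 = 13.8000
deviations (xᵢ − x̄): 5.0000, -7.0000, -2.6000, 4.6000
Σ(xᵢ − x̄)² = 101.9200 ⇒ m₂ = 101.9200/4 = 25.48000
Σ(xᵢ − x̄)³ = -138.2400 ⇒ m₃ = -138.2400/4 = -34.56000
m₂^(3/2) = 25.48000^(1.5) = 128.61723
g₁ = m₃ / m₂^(3/2) = -34.56000 / 128.61723 ≈ -0.2687

-0.2687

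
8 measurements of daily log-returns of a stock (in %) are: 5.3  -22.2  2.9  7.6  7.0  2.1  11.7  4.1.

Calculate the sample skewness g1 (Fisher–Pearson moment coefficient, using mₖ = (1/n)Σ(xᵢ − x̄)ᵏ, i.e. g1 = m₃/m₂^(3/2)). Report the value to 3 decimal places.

x̄ = (5.3 - 22.2 + 2.9 + 7.6 + 7.0 + 2.1 + 11.7 + 4.1) / 8 = 2.3125
deviations (xᵢ − x̄): 2.9875, -24.5125, 0.5875, 5.2875, 4.6875, -0.2125, 9.3875, 1.7875
Σ(xᵢ − x̄)² = 751.4287 ⇒ m₂ = 751.4287/8 = 93.92859
Σ(xᵢ − x̄)³ = -13617.9796 ⇒ m₃ = -13617.9796/8 = -1702.24745
m₂^(3/2) = 93.92859^(1.5) = 910.32555
g1 = m₃ / m₂^(3/2) = -1702.24745 / 910.32555 ≈ -1.870

-1.870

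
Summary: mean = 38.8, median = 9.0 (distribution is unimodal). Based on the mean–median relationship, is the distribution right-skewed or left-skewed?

right-skewed

mean − median = 38.8 − 9.0 = 29.8
mean > median ⇒ the longer tail is on the right ⇒ right-skewed (positively skewed).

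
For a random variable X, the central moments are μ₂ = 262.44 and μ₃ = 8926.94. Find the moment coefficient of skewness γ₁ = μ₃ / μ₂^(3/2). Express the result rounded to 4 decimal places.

σ = √μ₂ = √262.44 = 16.20000
σ³ = μ₂^(3/2) = 4251.52800
γ₁ = μ₃/σ³ = 8926.94 / 4251.52800 ≈ 2.0997

2.0997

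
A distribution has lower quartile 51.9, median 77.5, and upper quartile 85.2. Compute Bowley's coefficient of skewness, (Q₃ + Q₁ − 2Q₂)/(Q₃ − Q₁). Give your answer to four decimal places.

numerator: Q₃ + Q₁ − 2Q₂ = 85.2 + 51.9 − 2×77.5 = -17.9000
denominator: Q₃ − Q₁ = 85.2 − 51.9 = 33.3000
Bowley skewness = -17.9000 / 33.3000 ≈ -0.5375

-0.5375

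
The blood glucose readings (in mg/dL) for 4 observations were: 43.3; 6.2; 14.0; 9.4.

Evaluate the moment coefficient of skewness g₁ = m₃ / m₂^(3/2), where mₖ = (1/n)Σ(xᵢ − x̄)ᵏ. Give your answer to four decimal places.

1.0354

x̄ = (43.3 + 6.2 + 14.0 + 9.4) / 4 = 18.2250
deviations (xᵢ − x̄): 25.0750, -12.0250, -4.2250, -8.8250
Σ(xᵢ − x̄)² = 869.0875 ⇒ m₂ = 869.0875/4 = 217.27188
Σ(xᵢ − x̄)³ = 13264.5094 ⇒ m₃ = 13264.5094/4 = 3316.12734
m₂^(3/2) = 217.27188^(1.5) = 3202.61894
g₁ = m₃ / m₂^(3/2) = 3316.12734 / 3202.61894 ≈ 1.0354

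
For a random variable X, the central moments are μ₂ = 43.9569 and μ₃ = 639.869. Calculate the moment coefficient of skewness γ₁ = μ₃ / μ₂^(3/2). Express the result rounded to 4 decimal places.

2.1956

σ = √μ₂ = √43.9569 = 6.63000
σ³ = μ₂^(3/2) = 291.43425
γ₁ = μ₃/σ³ = 639.869 / 291.43425 ≈ 2.1956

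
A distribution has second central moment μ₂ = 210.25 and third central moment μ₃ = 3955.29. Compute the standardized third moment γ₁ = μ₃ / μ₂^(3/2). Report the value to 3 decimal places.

σ = √μ₂ = √210.25 = 14.50000
σ³ = μ₂^(3/2) = 3048.62500
γ₁ = μ₃/σ³ = 3955.29 / 3048.62500 ≈ 1.297

1.297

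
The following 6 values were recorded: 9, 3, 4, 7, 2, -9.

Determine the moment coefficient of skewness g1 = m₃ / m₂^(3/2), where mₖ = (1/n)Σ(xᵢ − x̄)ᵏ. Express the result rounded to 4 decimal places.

-1.1049

x̄ = (9 + 3 + 4 + 7 + 2 - 9) / 6 = 2.6667
deviations (xᵢ − x̄): 6.3333, 0.3333, 1.3333, 4.3333, -0.6667, -11.6667
Σ(xᵢ − x̄)² = 197.3333 ⇒ m₂ = 197.3333/6 = 32.88889
Σ(xᵢ − x̄)³ = -1250.4444 ⇒ m₃ = -1250.4444/6 = -208.40741
m₂^(3/2) = 32.88889^(1.5) = 188.61395
g1 = m₃ / m₂^(3/2) = -208.40741 / 188.61395 ≈ -1.1049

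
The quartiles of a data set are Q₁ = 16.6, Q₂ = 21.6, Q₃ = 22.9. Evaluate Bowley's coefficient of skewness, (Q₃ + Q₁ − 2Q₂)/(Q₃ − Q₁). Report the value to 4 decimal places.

numerator: Q₃ + Q₁ − 2Q₂ = 22.9 + 16.6 − 2×21.6 = -3.7000
denominator: Q₃ − Q₁ = 22.9 − 16.6 = 6.3000
Bowley skewness = -3.7000 / 6.3000 ≈ -0.5873

-0.5873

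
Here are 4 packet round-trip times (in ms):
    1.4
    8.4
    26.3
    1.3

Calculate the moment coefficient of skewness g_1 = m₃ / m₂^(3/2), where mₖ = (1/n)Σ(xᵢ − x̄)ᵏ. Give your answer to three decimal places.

x̄ = (1.4 + 8.4 + 26.3 + 1.3) / 4 = 9.3500
deviations (xᵢ − x̄): -7.9500, -0.9500, 16.9500, -8.0500
Σ(xᵢ − x̄)² = 416.2100 ⇒ m₂ = 416.2100/4 = 104.05250
Σ(xᵢ − x̄)³ = 3844.8000 ⇒ m₃ = 3844.8000/4 = 961.20000
m₂^(3/2) = 104.05250^(1.5) = 1061.39926
g_1 = m₃ / m₂^(3/2) = 961.20000 / 1061.39926 ≈ 0.906

0.906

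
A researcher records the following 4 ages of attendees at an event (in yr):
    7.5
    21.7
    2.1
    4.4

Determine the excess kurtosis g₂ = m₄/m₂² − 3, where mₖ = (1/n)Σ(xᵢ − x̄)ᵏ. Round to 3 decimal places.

x̄ = 8.9250
Σ(xᵢ − x̄)² = 232.2875 ⇒ m₂ = 58.07188
Σ(xᵢ − x̄)⁴ = 29227.5733 ⇒ m₄ = 7306.89332
m₂² = 3372.34267
g₂ = m₄/m₂² − 3 = 2.16671 − 3 ≈ -0.833

-0.833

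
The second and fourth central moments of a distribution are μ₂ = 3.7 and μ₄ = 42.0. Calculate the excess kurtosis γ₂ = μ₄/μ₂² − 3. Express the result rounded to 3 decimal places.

0.068

μ₂² = 3.7² = 13.69000
μ₄/μ₂² = 42.0 / 13.69000 = 3.06793
γ₂ = 3.06793 − 3 ≈ 0.068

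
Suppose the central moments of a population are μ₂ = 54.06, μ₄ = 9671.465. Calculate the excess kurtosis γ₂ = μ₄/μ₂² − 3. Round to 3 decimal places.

μ₂² = 54.06² = 2922.48360
μ₄/μ₂² = 9671.465 / 2922.48360 = 3.30933
γ₂ = 3.30933 − 3 ≈ 0.309

0.309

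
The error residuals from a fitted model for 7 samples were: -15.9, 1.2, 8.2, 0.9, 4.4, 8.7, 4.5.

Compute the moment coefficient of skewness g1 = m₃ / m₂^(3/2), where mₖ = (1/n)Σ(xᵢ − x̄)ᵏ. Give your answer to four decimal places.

-1.4946

x̄ = (-15.9 + 1.2 + 8.2 + 0.9 + 4.4 + 8.7 + 4.5) / 7 = 1.7143
deviations (xᵢ − x̄): -17.6143, -0.5143, 6.4857, -0.8143, 2.6857, 6.9857, 2.7857
Σ(xᵢ − x̄)² = 417.0286 ⇒ m₂ = 417.0286/7 = 59.57551
Σ(xᵢ − x̄)³ = -4811.0257 ⇒ m₃ = -4811.0257/7 = -687.28938
m₂^(3/2) = 59.57551^(1.5) = 459.83461
g1 = m₃ / m₂^(3/2) = -687.28938 / 459.83461 ≈ -1.4946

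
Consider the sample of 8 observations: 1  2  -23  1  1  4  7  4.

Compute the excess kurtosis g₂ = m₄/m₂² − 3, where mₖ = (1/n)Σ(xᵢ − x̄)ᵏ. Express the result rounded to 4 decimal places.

x̄ = -0.3750
Σ(xᵢ − x̄)² = 615.8750 ⇒ m₂ = 76.98438
Σ(xᵢ − x̄)⁴ = 265765.6191 ⇒ m₄ = 33220.70239
m₂² = 5926.59399
g₂ = m₄/m₂² − 3 = 5.60536 − 3 ≈ 2.6054

2.6054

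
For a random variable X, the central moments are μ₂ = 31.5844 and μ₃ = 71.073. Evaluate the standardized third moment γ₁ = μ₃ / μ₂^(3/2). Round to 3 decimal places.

0.400

σ = √μ₂ = √31.5844 = 5.62000
σ³ = μ₂^(3/2) = 177.50433
γ₁ = μ₃/σ³ = 71.073 / 177.50433 ≈ 0.400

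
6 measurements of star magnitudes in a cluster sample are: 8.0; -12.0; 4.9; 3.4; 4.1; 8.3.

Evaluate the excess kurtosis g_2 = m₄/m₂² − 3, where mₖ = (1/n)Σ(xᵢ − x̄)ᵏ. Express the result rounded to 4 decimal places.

x̄ = 2.7833
Σ(xᵢ − x̄)² = 282.7883 ⇒ m₂ = 47.13139
Σ(xᵢ − x̄)⁴ = 49452.7751 ⇒ m₄ = 8242.12919
m₂² = 2221.36782
g_2 = m₄/m₂² − 3 = 3.71038 − 3 ≈ 0.7104

0.7104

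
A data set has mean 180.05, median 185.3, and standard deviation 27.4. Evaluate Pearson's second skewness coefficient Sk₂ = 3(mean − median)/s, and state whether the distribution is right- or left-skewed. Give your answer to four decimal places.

-0.5748, left-skewed

Sk₂ = 3(180.05 − 185.3) / 27.4 = 3 × -5.2500 / 27.4
    = -15.7500 / 27.4 ≈ -0.5748
Sk₂ < 0 ⇒ mean < median ⇒ left-skewed (negative skew).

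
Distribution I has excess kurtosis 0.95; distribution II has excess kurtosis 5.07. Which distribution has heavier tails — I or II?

Higher excess kurtosis ⇒ heavier tails relative to the normal distribution.
0.95 vs 5.07: the larger is 5.07, so II has heavier tails.

II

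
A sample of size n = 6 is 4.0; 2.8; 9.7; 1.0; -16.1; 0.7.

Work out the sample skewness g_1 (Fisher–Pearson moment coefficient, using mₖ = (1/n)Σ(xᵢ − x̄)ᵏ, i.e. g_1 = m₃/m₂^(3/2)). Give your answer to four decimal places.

x̄ = (4.0 + 2.8 + 9.7 + 1.0 - 16.1 + 0.7) / 6 = 0.3500
deviations (xᵢ − x̄): 3.6500, 2.4500, 9.3500, 0.6500, -16.4500, 0.3500
Σ(xᵢ − x̄)² = 377.8950 ⇒ m₂ = 377.8950/6 = 62.98250
Σ(xᵢ − x̄)³ = -3570.3600 ⇒ m₃ = -3570.3600/6 = -595.06000
m₂^(3/2) = 62.98250^(1.5) = 499.83866
g_1 = m₃ / m₂^(3/2) = -595.06000 / 499.83866 ≈ -1.1905

-1.1905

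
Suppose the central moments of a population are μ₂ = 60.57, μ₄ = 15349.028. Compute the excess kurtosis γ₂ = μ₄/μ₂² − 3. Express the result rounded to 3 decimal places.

μ₂² = 60.57² = 3668.72490
μ₄/μ₂² = 15349.028 / 3668.72490 = 4.18375
γ₂ = 4.18375 − 3 ≈ 1.184

1.184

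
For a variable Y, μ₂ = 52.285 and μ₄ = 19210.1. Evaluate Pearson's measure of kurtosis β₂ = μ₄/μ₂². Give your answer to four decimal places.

μ₂² = 52.285² = 2733.72123
μ₄/μ₂² = 19210.1 / 2733.72123 = 7.02709
β₂ ≈ 7.0271

7.0271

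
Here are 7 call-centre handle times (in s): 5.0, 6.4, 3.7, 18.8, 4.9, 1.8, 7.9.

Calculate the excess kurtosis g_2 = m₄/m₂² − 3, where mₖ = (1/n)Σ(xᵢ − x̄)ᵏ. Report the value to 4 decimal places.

1.1551

x̄ = 6.9286
Σ(xᵢ − x̄)² = 186.7143 ⇒ m₂ = 26.67347
Σ(xᵢ − x̄)⁴ = 20693.6925 ⇒ m₄ = 2956.24179
m₂² = 711.47397
g_2 = m₄/m₂² − 3 = 4.15509 − 3 ≈ 1.1551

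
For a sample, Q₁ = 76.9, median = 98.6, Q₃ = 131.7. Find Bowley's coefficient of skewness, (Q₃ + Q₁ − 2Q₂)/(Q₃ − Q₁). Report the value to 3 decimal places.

0.208

numerator: Q₃ + Q₁ − 2Q₂ = 131.7 + 76.9 − 2×98.6 = 11.4000
denominator: Q₃ − Q₁ = 131.7 − 76.9 = 54.8000
Bowley skewness = 11.4000 / 54.8000 ≈ 0.208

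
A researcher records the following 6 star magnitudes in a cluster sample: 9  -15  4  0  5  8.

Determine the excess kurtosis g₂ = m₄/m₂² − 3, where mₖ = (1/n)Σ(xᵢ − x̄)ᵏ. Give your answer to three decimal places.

x̄ = 1.8333
Σ(xᵢ − x̄)² = 390.8333 ⇒ m₂ = 65.13889
Σ(xᵢ − x̄)⁴ = 84511.4861 ⇒ m₄ = 14085.24769
m₂² = 4243.07485
g₂ = m₄/m₂² − 3 = 3.31959 − 3 ≈ 0.320

0.320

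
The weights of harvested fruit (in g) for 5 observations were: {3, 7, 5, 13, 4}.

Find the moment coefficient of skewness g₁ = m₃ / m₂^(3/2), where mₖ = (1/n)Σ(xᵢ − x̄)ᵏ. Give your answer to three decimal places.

1.032

x̄ = (3 + 7 + 5 + 13 + 4) / 5 = 6.4000
deviations (xᵢ − x̄): -3.4000, 0.6000, -1.4000, 6.6000, -2.4000
Σ(xᵢ − x̄)² = 63.2000 ⇒ m₂ = 63.2000/5 = 12.64000
Σ(xᵢ − x̄)³ = 231.8400 ⇒ m₃ = 231.8400/5 = 46.36800
m₂^(3/2) = 12.64000^(1.5) = 44.93871
g₁ = m₃ / m₂^(3/2) = 46.36800 / 44.93871 ≈ 1.032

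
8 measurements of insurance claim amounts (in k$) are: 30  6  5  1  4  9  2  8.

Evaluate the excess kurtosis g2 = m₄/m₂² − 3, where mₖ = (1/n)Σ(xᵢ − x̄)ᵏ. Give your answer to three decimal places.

x̄ = 8.1250
Σ(xᵢ − x̄)² = 598.8750 ⇒ m₂ = 74.85938
Σ(xᵢ − x̄)⁴ = 233367.6504 ⇒ m₄ = 29170.95630
m₂² = 5603.92603
g2 = m₄/m₂² − 3 = 5.20545 − 3 ≈ 2.205

2.205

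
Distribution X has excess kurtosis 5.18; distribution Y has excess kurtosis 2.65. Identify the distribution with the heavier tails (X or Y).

Higher excess kurtosis ⇒ heavier tails relative to the normal distribution.
5.18 vs 2.65: the larger is 5.18, so X has heavier tails.

X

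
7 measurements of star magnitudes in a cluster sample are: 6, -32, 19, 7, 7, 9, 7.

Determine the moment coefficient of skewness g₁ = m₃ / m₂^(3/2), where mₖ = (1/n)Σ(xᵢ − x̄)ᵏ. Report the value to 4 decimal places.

-1.6826

x̄ = (6 - 32 + 19 + 7 + 7 + 9 + 7) / 7 = 3.2857
deviations (xᵢ − x̄): 2.7143, -35.2857, 15.7143, 3.7143, 3.7143, 5.7143, 3.7143
Σ(xᵢ − x̄)² = 1573.4286 ⇒ m₂ = 1573.4286/7 = 224.77551
Σ(xᵢ − x̄)³ = -39692.8163 ⇒ m₃ = -39692.8163/7 = -5670.40233
m₂^(3/2) = 224.77551^(1.5) = 3369.95024
g₁ = m₃ / m₂^(3/2) = -5670.40233 / 3369.95024 ≈ -1.6826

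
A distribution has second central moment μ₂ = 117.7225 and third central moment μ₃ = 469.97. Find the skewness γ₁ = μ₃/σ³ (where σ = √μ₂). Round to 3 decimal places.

0.368

σ = √μ₂ = √117.7225 = 10.85000
σ³ = μ₂^(3/2) = 1277.28913
γ₁ = μ₃/σ³ = 469.97 / 1277.28913 ≈ 0.368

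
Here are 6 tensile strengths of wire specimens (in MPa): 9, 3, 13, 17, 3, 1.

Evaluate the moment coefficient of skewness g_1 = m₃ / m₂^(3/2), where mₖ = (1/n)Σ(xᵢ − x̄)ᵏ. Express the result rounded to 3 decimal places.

0.389

x̄ = (9 + 3 + 13 + 17 + 3 + 1) / 6 = 7.6667
deviations (xᵢ − x̄): 1.3333, -4.6667, 5.3333, 9.3333, -4.6667, -6.6667
Σ(xᵢ − x̄)² = 205.3333 ⇒ m₂ = 205.3333/6 = 34.22222
Σ(xᵢ − x̄)³ = 467.5556 ⇒ m₃ = 467.5556/6 = 77.92593
m₂^(3/2) = 34.22222^(1.5) = 200.19919
g_1 = m₃ / m₂^(3/2) = 77.92593 / 200.19919 ≈ 0.389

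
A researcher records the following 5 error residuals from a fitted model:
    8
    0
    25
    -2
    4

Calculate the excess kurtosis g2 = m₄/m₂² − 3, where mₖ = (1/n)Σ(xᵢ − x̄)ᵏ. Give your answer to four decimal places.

x̄ = 7.0000
Σ(xᵢ − x̄)² = 464.0000 ⇒ m₂ = 92.80000
Σ(xᵢ − x̄)⁴ = 114020.0000 ⇒ m₄ = 22804.00000
m₂² = 8611.84000
g2 = m₄/m₂² − 3 = 2.64798 − 3 ≈ -0.3520

-0.3520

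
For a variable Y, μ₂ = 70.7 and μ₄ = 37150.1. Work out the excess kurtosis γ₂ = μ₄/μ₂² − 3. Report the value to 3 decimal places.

μ₂² = 70.7² = 4998.49000
μ₄/μ₂² = 37150.1 / 4998.49000 = 7.43226
γ₂ = 7.43226 − 3 ≈ 4.432

4.432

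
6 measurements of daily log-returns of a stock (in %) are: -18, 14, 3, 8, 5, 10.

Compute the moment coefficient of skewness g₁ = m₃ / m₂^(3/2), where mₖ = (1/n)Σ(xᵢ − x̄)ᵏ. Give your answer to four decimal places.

x̄ = (-18 + 14 + 3 + 8 + 5 + 10) / 6 = 3.6667
deviations (xᵢ − x̄): -21.6667, 10.3333, -0.6667, 4.3333, 1.3333, 6.3333
Σ(xᵢ − x̄)² = 637.3333 ⇒ m₂ = 637.3333/6 = 106.22222
Σ(xᵢ − x̄)³ = -8730.4444 ⇒ m₃ = -8730.4444/6 = -1455.07407
m₂^(3/2) = 106.22222^(1.5) = 1094.77047
g₁ = m₃ / m₂^(3/2) = -1455.07407 / 1094.77047 ≈ -1.3291

-1.3291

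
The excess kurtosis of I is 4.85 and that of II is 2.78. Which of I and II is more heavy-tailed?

I

Higher excess kurtosis ⇒ heavier tails relative to the normal distribution.
4.85 vs 2.78: the larger is 4.85, so I has heavier tails.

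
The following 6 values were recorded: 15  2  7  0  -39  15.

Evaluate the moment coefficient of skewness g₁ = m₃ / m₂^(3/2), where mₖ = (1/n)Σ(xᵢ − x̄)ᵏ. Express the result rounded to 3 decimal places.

-1.405

x̄ = (15 + 2 + 7 + 0 - 39 + 15) / 6 = 0.0000
deviations (xᵢ − x̄): 15.0000, 2.0000, 7.0000, 0.0000, -39.0000, 15.0000
Σ(xᵢ − x̄)² = 2024.0000 ⇒ m₂ = 2024.0000/6 = 337.33333
Σ(xᵢ − x̄)³ = -52218.0000 ⇒ m₃ = -52218.0000/6 = -8703.00000
m₂^(3/2) = 337.33333^(1.5) = 6195.67869
g₁ = m₃ / m₂^(3/2) = -8703.00000 / 6195.67869 ≈ -1.405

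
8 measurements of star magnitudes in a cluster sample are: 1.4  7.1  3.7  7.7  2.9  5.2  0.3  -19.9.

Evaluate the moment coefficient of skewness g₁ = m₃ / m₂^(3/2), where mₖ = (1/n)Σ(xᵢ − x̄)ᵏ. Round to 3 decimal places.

-1.892

x̄ = (1.4 + 7.1 + 3.7 + 7.7 + 2.9 + 5.2 + 0.3 - 19.9) / 8 = 1.0500
deviations (xᵢ − x̄): 0.3500, 6.0500, 2.6500, 6.6500, 1.8500, 4.1500, -0.7500, -20.9500
Σ(xᵢ − x̄)² = 548.0800 ⇒ m₂ = 548.0800/8 = 68.51000
Σ(xᵢ − x̄)³ = -8583.4470 ⇒ m₃ = -8583.4470/8 = -1072.93088
m₂^(3/2) = 68.51000^(1.5) = 567.06253
g₁ = m₃ / m₂^(3/2) = -1072.93088 / 567.06253 ≈ -1.892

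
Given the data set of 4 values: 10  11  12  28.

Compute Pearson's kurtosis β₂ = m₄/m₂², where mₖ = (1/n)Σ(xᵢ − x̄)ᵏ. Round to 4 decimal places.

x̄ = 15.2500
Σ(xᵢ − x̄)² = 218.7500 ⇒ m₂ = 54.68750
Σ(xᵢ − x̄)⁴ = 27624.0781 ⇒ m₄ = 6906.01953
m₂² = 2990.72266
β₂ = m₄/m₂² = 6906.01953 / 2990.72266 ≈ 2.3091

2.3091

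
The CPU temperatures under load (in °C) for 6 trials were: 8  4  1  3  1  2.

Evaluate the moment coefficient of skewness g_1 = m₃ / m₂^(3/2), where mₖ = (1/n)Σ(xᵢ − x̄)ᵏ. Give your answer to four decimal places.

x̄ = (8 + 4 + 1 + 3 + 1 + 2) / 6 = 3.1667
deviations (xᵢ − x̄): 4.8333, 0.8333, -2.1667, -0.1667, -2.1667, -1.1667
Σ(xᵢ − x̄)² = 34.8333 ⇒ m₂ = 34.8333/6 = 5.80556
Σ(xᵢ − x̄)³ = 91.5556 ⇒ m₃ = 91.5556/6 = 15.25926
m₂^(3/2) = 5.80556^(1.5) = 13.98832
g_1 = m₃ / m₂^(3/2) = 15.25926 / 13.98832 ≈ 1.0909

1.0909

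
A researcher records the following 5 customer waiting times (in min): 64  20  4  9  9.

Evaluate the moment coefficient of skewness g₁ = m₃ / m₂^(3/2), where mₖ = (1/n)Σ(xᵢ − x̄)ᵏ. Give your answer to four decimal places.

1.3033

x̄ = (64 + 20 + 4 + 9 + 9) / 5 = 21.2000
deviations (xᵢ − x̄): 42.8000, -1.2000, -17.2000, -12.2000, -12.2000
Σ(xᵢ − x̄)² = 2426.8000 ⇒ m₂ = 2426.8000/5 = 485.36000
Σ(xᵢ − x̄)³ = 69680.8800 ⇒ m₃ = 69680.8800/5 = 13936.17600
m₂^(3/2) = 485.36000^(1.5) = 10692.91151
g₁ = m₃ / m₂^(3/2) = 13936.17600 / 10692.91151 ≈ 1.3033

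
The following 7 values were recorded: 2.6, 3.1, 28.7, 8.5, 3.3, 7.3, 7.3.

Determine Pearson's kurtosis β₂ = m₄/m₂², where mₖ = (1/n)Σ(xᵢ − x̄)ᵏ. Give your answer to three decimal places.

4.551

x̄ = 8.6857
Σ(xᵢ − x̄)² = 501.6886 ⇒ m₂ = 71.66980
Σ(xᵢ − x̄)⁴ = 163651.4637 ⇒ m₄ = 23378.78053
m₂² = 5136.55965
β₂ = m₄/m₂² = 23378.78053 / 5136.55965 ≈ 4.551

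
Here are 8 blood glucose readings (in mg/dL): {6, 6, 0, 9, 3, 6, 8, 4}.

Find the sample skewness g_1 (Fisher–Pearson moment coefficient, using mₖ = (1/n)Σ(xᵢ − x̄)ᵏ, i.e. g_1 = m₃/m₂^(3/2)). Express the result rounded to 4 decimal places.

x̄ = (6 + 6 + 0 + 9 + 3 + 6 + 8 + 4) / 8 = 5.2500
deviations (xᵢ − x̄): 0.7500, 0.7500, -5.2500, 3.7500, -2.2500, 0.7500, 2.7500, -1.2500
Σ(xᵢ − x̄)² = 57.5000 ⇒ m₂ = 57.5000/8 = 7.18750
Σ(xᵢ − x̄)³ = -83.2500 ⇒ m₃ = -83.2500/8 = -10.40625
m₂^(3/2) = 7.18750^(1.5) = 19.26934
g_1 = m₃ / m₂^(3/2) = -10.40625 / 19.26934 ≈ -0.5400

-0.5400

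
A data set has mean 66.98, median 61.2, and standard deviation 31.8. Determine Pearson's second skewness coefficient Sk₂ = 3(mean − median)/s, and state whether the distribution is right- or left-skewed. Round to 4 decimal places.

0.5453, right-skewed

Sk₂ = 3(66.98 − 61.2) / 31.8 = 3 × 5.7800 / 31.8
    = 17.3400 / 31.8 ≈ 0.5453
Sk₂ > 0 ⇒ mean > median ⇒ right-skewed (positive skew).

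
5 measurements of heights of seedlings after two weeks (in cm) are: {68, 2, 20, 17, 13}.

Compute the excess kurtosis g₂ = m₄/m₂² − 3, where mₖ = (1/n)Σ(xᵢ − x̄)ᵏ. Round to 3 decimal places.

-0.055

x̄ = 24.0000
Σ(xᵢ − x̄)² = 2606.0000 ⇒ m₂ = 521.20000
Σ(xᵢ − x̄)⁴ = 3999650.0000 ⇒ m₄ = 799930.00000
m₂² = 271649.44000
g₂ = m₄/m₂² − 3 = 2.94471 − 3 ≈ -0.055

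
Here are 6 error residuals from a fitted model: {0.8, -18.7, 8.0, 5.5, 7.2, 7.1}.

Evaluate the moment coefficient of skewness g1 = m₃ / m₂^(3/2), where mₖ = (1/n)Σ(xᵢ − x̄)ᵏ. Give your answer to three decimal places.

x̄ = (0.8 - 18.7 + 8.0 + 5.5 + 7.2 + 7.1) / 6 = 1.6500
deviations (xᵢ − x̄): -0.8500, -20.3500, 6.3500, 3.8500, 5.5500, 5.4500
Σ(xᵢ − x̄)² = 530.4950 ⇒ m₂ = 530.4950/6 = 88.41583
Σ(xᵢ − x̄)³ = -7782.0600 ⇒ m₃ = -7782.0600/6 = -1297.01000
m₂^(3/2) = 88.41583^(1.5) = 831.37137
g1 = m₃ / m₂^(3/2) = -1297.01000 / 831.37137 ≈ -1.560

-1.560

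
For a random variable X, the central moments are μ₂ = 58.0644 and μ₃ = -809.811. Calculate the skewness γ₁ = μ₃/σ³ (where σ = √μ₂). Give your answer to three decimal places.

-1.830

σ = √μ₂ = √58.0644 = 7.62000
σ³ = μ₂^(3/2) = 442.45073
γ₁ = μ₃/σ³ = -809.811 / 442.45073 ≈ -1.830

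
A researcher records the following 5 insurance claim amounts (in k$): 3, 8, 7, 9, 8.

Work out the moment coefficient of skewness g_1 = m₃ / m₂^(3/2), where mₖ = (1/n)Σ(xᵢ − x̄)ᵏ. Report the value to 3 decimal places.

-1.170

x̄ = (3 + 8 + 7 + 9 + 8) / 5 = 7.0000
deviations (xᵢ − x̄): -4.0000, 1.0000, 0.0000, 2.0000, 1.0000
Σ(xᵢ − x̄)² = 22.0000 ⇒ m₂ = 22.0000/5 = 4.40000
Σ(xᵢ − x̄)³ = -54.0000 ⇒ m₃ = -54.0000/5 = -10.80000
m₂^(3/2) = 4.40000^(1.5) = 9.22952
g_1 = m₃ / m₂^(3/2) = -10.80000 / 9.22952 ≈ -1.170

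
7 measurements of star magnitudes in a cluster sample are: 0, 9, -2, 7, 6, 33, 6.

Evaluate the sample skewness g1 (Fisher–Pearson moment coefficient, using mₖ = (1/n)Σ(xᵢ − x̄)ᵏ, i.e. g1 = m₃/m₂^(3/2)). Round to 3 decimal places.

1.535

x̄ = (0 + 9 - 2 + 7 + 6 + 33 + 6) / 7 = 8.4286
deviations (xᵢ − x̄): -8.4286, 0.5714, -10.4286, -1.4286, -2.4286, 24.5714, -2.4286
Σ(xᵢ − x̄)² = 797.7143 ⇒ m₂ = 797.7143/7 = 113.95918
Σ(xᵢ − x̄)³ = 13070.8163 ⇒ m₃ = 13070.8163/7 = 1867.25948
m₂^(3/2) = 113.95918^(1.5) = 1216.53328
g1 = m₃ / m₂^(3/2) = 1867.25948 / 1216.53328 ≈ 1.535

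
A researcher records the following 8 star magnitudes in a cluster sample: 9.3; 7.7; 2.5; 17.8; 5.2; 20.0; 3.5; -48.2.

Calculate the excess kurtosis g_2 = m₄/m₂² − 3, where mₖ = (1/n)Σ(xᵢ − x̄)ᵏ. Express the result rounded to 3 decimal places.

x̄ = 2.2250
Σ(xᵢ − x̄)² = 3191.7950 ⇒ m₂ = 398.97438
Σ(xᵢ − x̄)⁴ = 6627380.0034 ⇒ m₄ = 828422.50043
m₂² = 159180.55191
g_2 = m₄/m₂² − 3 = 5.20429 − 3 ≈ 2.204

2.204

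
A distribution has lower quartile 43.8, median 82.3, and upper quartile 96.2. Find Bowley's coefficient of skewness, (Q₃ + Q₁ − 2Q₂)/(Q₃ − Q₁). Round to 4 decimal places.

-0.4695

numerator: Q₃ + Q₁ − 2Q₂ = 96.2 + 43.8 − 2×82.3 = -24.6000
denominator: Q₃ − Q₁ = 96.2 − 43.8 = 52.4000
Bowley skewness = -24.6000 / 52.4000 ≈ -0.4695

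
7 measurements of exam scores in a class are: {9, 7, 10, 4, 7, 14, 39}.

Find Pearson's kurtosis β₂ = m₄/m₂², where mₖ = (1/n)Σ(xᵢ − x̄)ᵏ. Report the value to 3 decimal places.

x̄ = 12.8571
Σ(xᵢ − x̄)² = 854.8571 ⇒ m₂ = 122.12245
Σ(xᵢ − x̄)⁴ = 475900.2566 ⇒ m₄ = 67985.75094
m₂² = 14913.89254
β₂ = m₄/m₂² = 67985.75094 / 14913.89254 ≈ 4.559

4.559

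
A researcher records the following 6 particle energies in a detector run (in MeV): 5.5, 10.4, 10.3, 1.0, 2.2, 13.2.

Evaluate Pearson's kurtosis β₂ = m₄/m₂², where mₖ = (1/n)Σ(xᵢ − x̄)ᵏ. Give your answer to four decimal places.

1.4386

x̄ = 7.1000
Σ(xᵢ − x̄)² = 122.1200 ⇒ m₂ = 20.35333
Σ(xᵢ − x̄)⁴ = 3575.6516 ⇒ m₄ = 595.94193
m₂² = 414.25818
β₂ = m₄/m₂² = 595.94193 / 414.25818 ≈ 1.4386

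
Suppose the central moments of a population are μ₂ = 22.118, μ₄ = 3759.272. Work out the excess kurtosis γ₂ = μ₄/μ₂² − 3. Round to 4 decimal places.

4.6844

μ₂² = 22.118² = 489.20592
μ₄/μ₂² = 3759.272 / 489.20592 = 7.68444
γ₂ = 7.68444 − 3 ≈ 4.6844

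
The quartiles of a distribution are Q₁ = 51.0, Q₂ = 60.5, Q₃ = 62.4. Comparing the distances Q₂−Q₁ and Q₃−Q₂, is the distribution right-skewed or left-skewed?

left-skewed

Q₂ − Q₁ = 9.5;  Q₃ − Q₂ = 1.9
Q₂ − Q₁ > Q₃ − Q₂ ⇒ the lower half is more spread out ⇒ left-skewed.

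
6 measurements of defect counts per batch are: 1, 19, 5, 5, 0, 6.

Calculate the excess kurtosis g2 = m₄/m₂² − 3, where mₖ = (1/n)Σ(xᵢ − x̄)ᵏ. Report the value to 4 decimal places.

x̄ = 6.0000
Σ(xᵢ − x̄)² = 232.0000 ⇒ m₂ = 38.66667
Σ(xᵢ − x̄)⁴ = 30484.0000 ⇒ m₄ = 5080.66667
m₂² = 1495.11111
g2 = m₄/m₂² − 3 = 3.39819 − 3 ≈ 0.3982

0.3982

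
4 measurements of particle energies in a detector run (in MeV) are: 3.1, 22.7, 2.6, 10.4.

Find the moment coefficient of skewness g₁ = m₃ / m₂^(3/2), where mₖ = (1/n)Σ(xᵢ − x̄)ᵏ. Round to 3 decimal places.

x̄ = (3.1 + 22.7 + 2.6 + 10.4) / 4 = 9.7000
deviations (xᵢ − x̄): -6.6000, 13.0000, -7.1000, 0.7000
Σ(xᵢ − x̄)² = 263.4600 ⇒ m₂ = 263.4600/4 = 65.86500
Σ(xᵢ − x̄)³ = 1551.9360 ⇒ m₃ = 1551.9360/4 = 387.98400
m₂^(3/2) = 65.86500^(1.5) = 534.54226
g₁ = m₃ / m₂^(3/2) = 387.98400 / 534.54226 ≈ 0.726

0.726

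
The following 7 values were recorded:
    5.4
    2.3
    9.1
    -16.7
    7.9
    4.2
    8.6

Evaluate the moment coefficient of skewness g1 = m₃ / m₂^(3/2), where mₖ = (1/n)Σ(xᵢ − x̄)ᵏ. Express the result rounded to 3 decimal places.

x̄ = (5.4 + 2.3 + 9.1 - 16.7 + 7.9 + 4.2 + 8.6) / 7 = 2.9714
deviations (xᵢ − x̄): 2.4286, -0.6714, 6.1286, -19.6714, 4.9286, 1.2286, 5.6286
Σ(xᵢ − x̄)² = 488.3543 ⇒ m₂ = 488.3543/7 = 69.76490
Σ(xᵢ − x̄)³ = -7068.0589 ⇒ m₃ = -7068.0589/7 = -1009.72270
m₂^(3/2) = 69.76490^(1.5) = 582.71399
g1 = m₃ / m₂^(3/2) = -1009.72270 / 582.71399 ≈ -1.733

-1.733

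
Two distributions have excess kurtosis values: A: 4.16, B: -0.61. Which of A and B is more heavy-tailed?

A

Higher excess kurtosis ⇒ heavier tails relative to the normal distribution.
4.16 vs -0.61: the larger is 4.16, so A has heavier tails. (A is leptokurtic — heavier-than-normal tails; the other is platykurtic.)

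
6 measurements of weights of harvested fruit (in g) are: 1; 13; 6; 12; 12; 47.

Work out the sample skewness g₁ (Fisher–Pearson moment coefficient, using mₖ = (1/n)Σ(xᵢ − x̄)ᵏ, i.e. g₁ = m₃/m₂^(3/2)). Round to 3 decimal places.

1.455

x̄ = (1 + 13 + 6 + 12 + 12 + 47) / 6 = 15.1667
deviations (xᵢ − x̄): -14.1667, -2.1667, -9.1667, -3.1667, -3.1667, 31.8333
Σ(xᵢ − x̄)² = 1322.8333 ⇒ m₂ = 1322.8333/6 = 220.47222
Σ(xᵢ − x̄)³ = 28571.5556 ⇒ m₃ = 28571.5556/6 = 4761.92593
m₂^(3/2) = 220.47222^(1.5) = 3273.63925
g₁ = m₃ / m₂^(3/2) = 4761.92593 / 3273.63925 ≈ 1.455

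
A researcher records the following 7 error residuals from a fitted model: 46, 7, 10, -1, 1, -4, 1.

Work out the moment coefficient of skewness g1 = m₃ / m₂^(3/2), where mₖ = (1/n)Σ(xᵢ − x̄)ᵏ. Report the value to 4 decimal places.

x̄ = (46 + 7 + 10 - 1 + 1 - 4 + 1) / 7 = 8.5714
deviations (xᵢ − x̄): 37.4286, -1.5714, 1.4286, -9.5714, -7.5714, -12.5714, -7.5714
Σ(xᵢ − x̄)² = 1769.7143 ⇒ m₂ = 1769.7143/7 = 252.81633
Σ(xᵢ − x̄)³ = 48700.8980 ⇒ m₃ = 48700.8980/7 = 6957.27114
m₂^(3/2) = 252.81633^(1.5) = 4019.82989
g1 = m₃ / m₂^(3/2) = 6957.27114 / 4019.82989 ≈ 1.7307

1.7307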